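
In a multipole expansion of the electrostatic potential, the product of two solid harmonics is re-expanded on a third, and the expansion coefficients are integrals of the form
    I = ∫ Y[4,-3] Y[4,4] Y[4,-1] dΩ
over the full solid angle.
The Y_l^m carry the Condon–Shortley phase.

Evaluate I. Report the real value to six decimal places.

-0.168431

Rules hold: Σm=0, L=12 even, 0≤4≤8.
N = 9·9·9 = 729
Δ = 4!·4!·4!/13! = 1/450450
Racah Σ t=0..4: t=0:+1/13824 t=1:−1/216 t=2:+1/64 t=3:−1/216 t=4:+1/13824 = 5/768
⇒ 3j(4 4 4; 0 0 0)² = 18/1001, sgn +1
Racah Σ t=4..4: t=4:+1/3456 = 1/3456
⇒ 3j(4 4 4; -3 4 -1)² = 35/1287, sgn -1
4πI² = N·(3j₀)²·(3jₘ)² = 7290/20449
I = -1·√(0.356497/4π) = -0.16843130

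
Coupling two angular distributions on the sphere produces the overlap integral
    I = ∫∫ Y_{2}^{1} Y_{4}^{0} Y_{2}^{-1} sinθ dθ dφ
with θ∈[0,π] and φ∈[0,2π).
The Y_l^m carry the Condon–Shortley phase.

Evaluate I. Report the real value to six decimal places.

m-sum 0 ✓  L=8 even ✓  2≤2≤6 ✓
Π(2lᵢ+1) = 5×9×5 = 225
triangle coeff Δ(2,4,2) = 1/630
Σ_t [2,2]: t=2:+1/16 = 1/16
(3j)²=2/35 [(2 4 2; 0 0 0)], sign=+1
Σ_t [1,1]: t=1:−1/36 = -1/36
(3j)²=8/315 [(2 4 2; 1 0 -1)], sign=+1
⇒ 4πI² = 16/49
I = (+1)√(16/49/(4π)) = 0.16119702

0.161197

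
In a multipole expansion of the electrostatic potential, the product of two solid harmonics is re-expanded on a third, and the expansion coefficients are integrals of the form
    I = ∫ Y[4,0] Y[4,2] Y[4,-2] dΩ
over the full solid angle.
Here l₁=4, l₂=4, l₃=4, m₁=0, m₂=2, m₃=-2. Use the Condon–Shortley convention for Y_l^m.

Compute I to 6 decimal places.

Rules hold: Σm=0, L=12 even, 0≤4≤8.
N = 9·9·9 = 729
Δ = 4!·4!·4!/13! = 1/450450
Racah Σ t=0..4: t=0:+1/13824 t=1:−1/216 t=2:+1/64 t=3:−1/216 t=4:+1/13824 = 5/768
⇒ 3j(4 4 4; 0 0 0)² = 18/1001, sgn +1
Racah Σ t=2..4: t=2:+1/384 t=3:−1/216 t=4:+1/2304 = -11/6912
⇒ 3j(4 4 4; 0 2 -2)² = 11/1638, sgn -1
4πI² = N·(3j₀)²·(3jₘ)² = 729/8281
I = -1·√(0.0880328/4π) = -0.08369845

-0.083698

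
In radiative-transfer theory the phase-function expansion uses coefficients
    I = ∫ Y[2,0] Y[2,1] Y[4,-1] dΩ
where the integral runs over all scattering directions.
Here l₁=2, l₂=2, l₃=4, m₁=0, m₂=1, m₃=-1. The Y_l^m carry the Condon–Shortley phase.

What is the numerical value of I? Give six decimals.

Rules hold: Σm=0, L=8 even, 0≤4≤4.
N = 5·5·9 = 225
Δ = 0!·4!·4!/9! = 1/630
Racah Σ t=0..0: t=0:+1/16 = 1/16
⇒ 3j(2 2 4; 0 0 0)² = 2/35, sgn +1
Racah Σ t=0..0: t=0:+1/24 = 1/24
⇒ 3j(2 2 4; 0 1 -1)² = 1/21, sgn -1
4πI² = N·(3j₀)²·(3jₘ)² = 30/49
I = -1·√(0.612245/4π) = -0.22072812

-0.220728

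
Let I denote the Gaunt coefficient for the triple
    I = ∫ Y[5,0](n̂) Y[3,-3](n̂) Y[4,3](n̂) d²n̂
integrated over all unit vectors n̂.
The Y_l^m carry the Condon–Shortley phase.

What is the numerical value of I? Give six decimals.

m-sum 0 ✓  L=12 even ✓  2≤4≤8 ✓
Π(2lᵢ+1) = 11×7×9 = 693
triangle coeff Δ(5,3,4) = 1/180180
Σ_t [1,3]: t=1:−1/576 t=2:+1/144 t=3:−1/576 = 1/288
(3j)²=20/1001 [(5 3 4; 0 0 0)], sign=+1
Σ_t [0,0]: t=0:+1/5760 = 1/5760
(3j)²=5/572 [(5 3 4; 0 -3 3)], sign=-1
⇒ 4πI² = 225/1859
I = (-1)√(225/1859/(4π)) = -0.09814013

-0.098140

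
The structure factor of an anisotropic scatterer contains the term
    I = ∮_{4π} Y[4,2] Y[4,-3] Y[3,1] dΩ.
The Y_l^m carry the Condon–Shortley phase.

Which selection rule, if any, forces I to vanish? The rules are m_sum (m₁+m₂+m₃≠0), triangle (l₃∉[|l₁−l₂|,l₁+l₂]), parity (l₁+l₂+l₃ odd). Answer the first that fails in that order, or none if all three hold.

m₁+m₂+m₃ = 2 − 3 + 1 = 0  ✓
triangle: |4−4|=0 ≤ l₃=3 ≤ 4+4=8  ✓
parity: l₁+l₂+l₃ = 11 is odd  ✗

parity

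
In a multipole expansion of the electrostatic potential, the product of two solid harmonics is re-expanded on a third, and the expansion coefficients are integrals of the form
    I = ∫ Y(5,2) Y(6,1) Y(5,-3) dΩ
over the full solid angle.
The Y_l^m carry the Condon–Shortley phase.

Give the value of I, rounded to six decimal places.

0.016235

m-sum 0 ✓  L=16 even ✓  1≤5≤11 ✓
Π(2lᵢ+1) = 11×13×11 = 1573
triangle coeff Δ(5,6,5) = 1/28588560
Σ_t [1,5]: t=1:−1/345600 t=2:+1/13824 t=3:−1/5184 t=4:+1/13824 t=5:−1/345600 = -7/129600
(3j)²=80/7293 [(5 6 5; 0 0 0)], sign=+1
Σ_t [1,3]: t=1:−1/345600 t=2:+1/34560 t=3:−1/41472 = 1/518400
(3j)²=7/36465 [(5 6 5; 2 1 -3)], sign=+1
⇒ 4πI² = 112/33813
I = (+1)√(112/33813/(4π)) = 0.01623537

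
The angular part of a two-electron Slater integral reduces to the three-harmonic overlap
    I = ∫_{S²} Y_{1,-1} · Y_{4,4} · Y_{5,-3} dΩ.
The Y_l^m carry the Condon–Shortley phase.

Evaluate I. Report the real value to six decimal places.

Checks pass: Σm=0; 10 even; l₃=5∈[3,5].
(2·1+1)(2·4+1)(2·5+1) = 297
Δ: 0! 2! 8! / 11! → 1/495
sum: t=0:+1/576 = 1/576
3j²(1 4 5; 0 0 0) = Δ·Π!·Σ² = 5/99  (sign -1)
sum: t=0:+1/80640 = 1/80640
3j²(1 4 5; -1 4 -3) = Δ·Π!·Σ² = 1/495  (sign +1)
combine: 4πI² = 297·5/99·1/495 = 1/33
take √, sign -1: I = -0.04910640

-0.049106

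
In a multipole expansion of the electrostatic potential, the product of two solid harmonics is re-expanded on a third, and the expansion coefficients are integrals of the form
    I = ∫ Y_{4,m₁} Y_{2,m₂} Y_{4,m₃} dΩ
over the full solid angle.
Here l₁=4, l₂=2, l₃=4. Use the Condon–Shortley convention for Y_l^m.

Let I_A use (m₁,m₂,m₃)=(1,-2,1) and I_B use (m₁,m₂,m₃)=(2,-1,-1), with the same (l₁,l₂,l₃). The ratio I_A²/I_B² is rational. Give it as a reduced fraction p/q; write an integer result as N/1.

Same 4,2,4: normalisation and zero-m 3j drop out of the ratio.
A: Δ: 2! 6! 2! / 11! → 1/13860; sum: t=0:+1/144 = 1/144; 3j²(4 2 4; 1 -2 1) = Δ·Π!·Σ² = 10/231  (sign -1)
B: Δ: 2! 6! 2! / 11! → 1/13860; sum: t=0:+1/96 t=1:−1/240 = 1/160; 3j²(4 2 4; 2 -1 -1) = Δ·Π!·Σ² = 27/1540  (sign -1)
I_A²/I_B² = (10/231)/(27/1540) = 200/81

200/81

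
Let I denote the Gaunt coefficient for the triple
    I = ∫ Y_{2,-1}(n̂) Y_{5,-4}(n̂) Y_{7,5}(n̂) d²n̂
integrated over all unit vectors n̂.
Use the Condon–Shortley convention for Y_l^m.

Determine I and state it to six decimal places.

m-sum 0 ✓  L=14 even ✓  3≤7≤7 ✓
Π(2lᵢ+1) = 5×11×15 = 825
triangle coeff Δ(2,5,7) = 1/15015
Σ_t [0,0]: t=0:+1/57600 = 1/57600
(3j)²=21/715 [(2 5 7; 0 0 0)], sign=-1
Σ_t [0,0]: t=0:+1/2177280 = 1/2177280
(3j)²=8/273 [(2 5 7; -1 -4 5)], sign=+1
⇒ 4πI² = 120/169
I = (-1)√(120/169/(4π)) = -0.23770720

-0.237707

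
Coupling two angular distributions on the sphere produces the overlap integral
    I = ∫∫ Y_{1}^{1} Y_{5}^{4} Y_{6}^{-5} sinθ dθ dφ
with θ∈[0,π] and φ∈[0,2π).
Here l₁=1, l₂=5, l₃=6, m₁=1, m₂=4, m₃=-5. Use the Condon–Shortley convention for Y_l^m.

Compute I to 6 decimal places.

-0.303018

Rules hold: Σm=0, L=12 even, 4≤6≤6.
N = 3·11·13 = 429
Δ = 0!·2!·10!/13! = 1/858
Racah Σ t=0..0: t=0:+1/14400 = 1/14400
⇒ 3j(1 5 6; 0 0 0)² = 6/143, sgn +1
Racah Σ t=0..0: t=0:+1/725760 = 1/725760
⇒ 3j(1 5 6; 1 4 -5)² = 5/78, sgn -1
4πI² = N·(3j₀)²·(3jₘ)² = 15/13
I = -1·√(1.15385/4π) = -0.30301841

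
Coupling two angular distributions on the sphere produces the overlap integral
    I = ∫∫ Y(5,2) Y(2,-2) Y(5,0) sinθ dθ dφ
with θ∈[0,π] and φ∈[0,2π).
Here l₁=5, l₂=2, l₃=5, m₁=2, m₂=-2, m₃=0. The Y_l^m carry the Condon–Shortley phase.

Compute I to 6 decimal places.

-0.191372

m-sum 0 ✓  L=12 even ✓  3≤5≤7 ✓
Π(2lᵢ+1) = 11×5×11 = 605
triangle coeff Δ(5,2,5) = 1/38610
Σ_t [0,2]: t=0:+1/2880 t=1:−1/576 t=2:+1/2880 = -1/960
(3j)²=10/429 [(5 2 5; 0 0 0)], sign=+1
Σ_t [0,0]: t=0:+1/2880 = 1/2880
(3j)²=14/429 [(5 2 5; 2 -2 0)], sign=-1
⇒ 4πI² = 700/1521
I = (-1)√(700/1521/(4π)) = -0.19137248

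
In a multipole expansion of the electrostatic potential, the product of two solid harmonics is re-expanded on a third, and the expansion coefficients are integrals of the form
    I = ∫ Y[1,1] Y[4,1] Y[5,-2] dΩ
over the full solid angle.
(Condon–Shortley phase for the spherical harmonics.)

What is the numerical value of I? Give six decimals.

0.225034

Checks pass: Σm=0; 10 even; l₃=5∈[3,5].
(2·1+1)(2·4+1)(2·5+1) = 297
Δ: 0! 2! 8! / 11! → 1/495
sum: t=0:+1/576 = 1/576
3j²(1 4 5; 0 0 0) = Δ·Π!·Σ² = 5/99  (sign -1)
sum: t=0:+1/1440 = 1/1440
3j²(1 4 5; 1 1 -2) = Δ·Π!·Σ² = 7/165  (sign -1)
combine: 4πI² = 297·5/99·7/165 = 7/11
take √, sign +1: I = 0.22503380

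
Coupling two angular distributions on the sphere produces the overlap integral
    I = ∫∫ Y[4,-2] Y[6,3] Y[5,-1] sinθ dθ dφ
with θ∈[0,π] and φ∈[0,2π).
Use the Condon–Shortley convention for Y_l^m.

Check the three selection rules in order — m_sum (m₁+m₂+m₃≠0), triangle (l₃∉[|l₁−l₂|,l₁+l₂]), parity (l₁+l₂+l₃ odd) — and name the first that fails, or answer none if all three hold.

parity

m₁+m₂+m₃ = -2 + 3 − 1 = 0  ✓
triangle: |4−6|=2 ≤ l₃=5 ≤ 4+6=10  ✓
parity: l₁+l₂+l₃ = 15 is odd  ✗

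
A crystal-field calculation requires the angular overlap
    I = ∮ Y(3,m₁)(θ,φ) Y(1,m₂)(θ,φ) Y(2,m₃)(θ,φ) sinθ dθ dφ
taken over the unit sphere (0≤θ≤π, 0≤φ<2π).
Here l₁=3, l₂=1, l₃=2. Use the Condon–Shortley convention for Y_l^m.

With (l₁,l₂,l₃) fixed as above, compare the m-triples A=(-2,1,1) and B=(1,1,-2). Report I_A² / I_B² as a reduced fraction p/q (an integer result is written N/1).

Same 3,1,2: normalisation and zero-m 3j drop out of the ratio.
A: Δ: 2! 4! 0! / 7! → 1/105; sum: t=2:+1/12 = 1/12; 3j²(3 1 2; -2 1 1) = Δ·Π!·Σ² = 2/21  (sign -1)
B: Δ: 2! 4! 0! / 7! → 1/105; sum: t=2:+1/48 = 1/48; 3j²(3 1 2; 1 1 -2) = Δ·Π!·Σ² = 1/105  (sign +1)
I_A²/I_B² = (2/21)/(1/105) = 10/1

10/1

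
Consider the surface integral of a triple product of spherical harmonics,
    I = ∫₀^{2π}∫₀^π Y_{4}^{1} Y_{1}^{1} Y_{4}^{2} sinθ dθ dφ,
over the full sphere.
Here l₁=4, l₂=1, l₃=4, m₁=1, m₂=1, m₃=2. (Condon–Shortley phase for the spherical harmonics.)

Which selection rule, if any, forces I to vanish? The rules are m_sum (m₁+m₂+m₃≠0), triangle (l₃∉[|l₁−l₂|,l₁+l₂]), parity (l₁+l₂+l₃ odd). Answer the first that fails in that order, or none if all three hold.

m_sum

azimuthal sum: 1 + 1 + 2 = 4  ✗
3 ≤ 4 ≤ 5 (triangle on l)
L = 4 + 1 + 4 = 9 (odd)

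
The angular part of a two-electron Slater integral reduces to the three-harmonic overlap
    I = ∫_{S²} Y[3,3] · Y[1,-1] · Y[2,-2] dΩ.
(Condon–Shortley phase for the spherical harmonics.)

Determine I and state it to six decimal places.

Checks pass: Σm=0; 6 even; l₃=2∈[2,4].
(2·3+1)(2·1+1)(2·2+1) = 105
Δ: 2! 4! 0! / 7! → 1/105
sum: t=1:−1/4 = -1/4
3j²(3 1 2; 0 0 0) = Δ·Π!·Σ² = 3/35  (sign -1)
sum: t=0:+1/48 = 1/48
3j²(3 1 2; 3 -1 -2) = Δ·Π!·Σ² = 1/7  (sign +1)
combine: 4πI² = 105·3/35·1/7 = 9/7
take √, sign -1: I = -0.31986543

-0.319865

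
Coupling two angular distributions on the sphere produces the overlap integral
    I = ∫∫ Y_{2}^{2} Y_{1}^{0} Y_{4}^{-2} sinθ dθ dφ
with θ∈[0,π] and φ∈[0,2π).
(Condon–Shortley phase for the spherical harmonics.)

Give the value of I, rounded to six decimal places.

|2−1|≤4≤2+1 violated ⇒ I = 0

0.000000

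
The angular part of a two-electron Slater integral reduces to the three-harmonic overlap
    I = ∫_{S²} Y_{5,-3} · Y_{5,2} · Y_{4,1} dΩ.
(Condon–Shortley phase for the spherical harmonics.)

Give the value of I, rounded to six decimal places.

-0.118854

Rules hold: Σm=0, L=14 even, 0≤4≤10.
N = 11·11·9 = 1089
Δ = 6!·4!·4!/15! = 1/3153150
Racah Σ t=1..5: t=1:−1/69120 t=2:+1/1728 t=3:−1/576 t=4:+1/1728 t=5:−1/69120 = -7/11520
⇒ 3j(5 5 4; 0 0 0)² = 2/143, sgn -1
Racah Σ t=4..6: t=4:+1/6912 t=5:−1/2880 t=6:+1/17280 = -1/6912
⇒ 3j(5 5 4; -3 2 1)² = 5/429, sgn +1
4πI² = N·(3j₀)²·(3jₘ)² = 30/169
I = -1·√(0.177515/4π) = -0.11885360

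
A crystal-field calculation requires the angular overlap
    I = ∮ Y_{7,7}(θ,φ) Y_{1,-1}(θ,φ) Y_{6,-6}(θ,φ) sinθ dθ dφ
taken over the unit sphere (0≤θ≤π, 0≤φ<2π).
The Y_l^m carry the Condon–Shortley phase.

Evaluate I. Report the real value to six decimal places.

-0.333779

Rules hold: Σm=0, L=14 even, 6≤6≤8.
N = 15·3·13 = 585
Δ = 2!·12!·0!/15! = 1/1365
Racah Σ t=1..1: t=1:−1/518400 = -1/518400
⇒ 3j(7 1 6; 0 0 0)² = 7/195, sgn -1
Racah Σ t=0..0: t=0:+1/958003200 = 1/958003200
⇒ 3j(7 1 6; 7 -1 -6)² = 1/15, sgn +1
4πI² = N·(3j₀)²·(3jₘ)² = 7/5
I = -1·√(1.4/4π) = -0.33377906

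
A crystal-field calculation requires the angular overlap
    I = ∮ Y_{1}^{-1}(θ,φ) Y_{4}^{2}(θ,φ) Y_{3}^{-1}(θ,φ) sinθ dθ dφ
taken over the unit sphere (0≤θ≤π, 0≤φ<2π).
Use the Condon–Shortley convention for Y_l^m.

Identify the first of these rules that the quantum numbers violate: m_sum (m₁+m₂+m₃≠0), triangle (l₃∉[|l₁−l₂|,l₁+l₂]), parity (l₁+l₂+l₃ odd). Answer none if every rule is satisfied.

azimuthal sum: -1 + 2 − 1 = 0  ✓
3 ≤ 3 ≤ 5 (triangle on l)  ✓
L = 1 + 4 + 3 = 8 (even)  ✓

none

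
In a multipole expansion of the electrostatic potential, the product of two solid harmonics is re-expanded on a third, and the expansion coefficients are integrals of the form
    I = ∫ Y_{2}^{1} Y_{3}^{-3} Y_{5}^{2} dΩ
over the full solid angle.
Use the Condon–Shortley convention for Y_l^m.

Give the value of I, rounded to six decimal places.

0.063396

m-sum 0 ✓  L=10 even ✓  1≤5≤5 ✓
Π(2lᵢ+1) = 5×7×11 = 385
triangle coeff Δ(2,3,5) = 1/2310
Σ_t [0,0]: t=0:+1/144 = 1/144
(3j)²=10/231 [(2 3 5; 0 0 0)], sign=-1
Σ_t [0,0]: t=0:+1/4320 = 1/4320
(3j)²=1/330 [(2 3 5; 1 -3 2)], sign=-1
⇒ 4πI² = 5/99
I = (+1)√(5/99/(4π)) = 0.06339609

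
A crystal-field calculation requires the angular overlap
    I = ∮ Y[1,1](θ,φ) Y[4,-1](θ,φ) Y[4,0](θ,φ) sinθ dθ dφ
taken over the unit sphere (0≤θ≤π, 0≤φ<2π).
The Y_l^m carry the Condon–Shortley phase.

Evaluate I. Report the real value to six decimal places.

l₁+l₂+l₃=9 is odd: 3j(l;000)=0 ⇒ I=0

0.000000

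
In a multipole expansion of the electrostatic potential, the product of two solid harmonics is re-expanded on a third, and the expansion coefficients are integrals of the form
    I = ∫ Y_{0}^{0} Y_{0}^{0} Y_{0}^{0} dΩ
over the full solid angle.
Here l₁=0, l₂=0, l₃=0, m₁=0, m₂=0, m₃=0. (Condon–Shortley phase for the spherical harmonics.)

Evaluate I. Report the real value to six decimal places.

Checks pass: Σm=0; 0 even; l₃=0∈[0,0].
(2·0+1)(2·0+1)(2·0+1) = 1
Δ: 0! 0! 0! / 1! → 1/1
sum: t=0:+1/1 = 1/1
3j²(0 0 0; 0 0 0) = Δ·Π!·Σ² = 1/1  (sign +1)
(m-triple is (0,0,0) — same symbol as above.)
combine: 4πI² = 1·1·1 = 1/1
take √, sign +1: I = 0.28209479

0.282095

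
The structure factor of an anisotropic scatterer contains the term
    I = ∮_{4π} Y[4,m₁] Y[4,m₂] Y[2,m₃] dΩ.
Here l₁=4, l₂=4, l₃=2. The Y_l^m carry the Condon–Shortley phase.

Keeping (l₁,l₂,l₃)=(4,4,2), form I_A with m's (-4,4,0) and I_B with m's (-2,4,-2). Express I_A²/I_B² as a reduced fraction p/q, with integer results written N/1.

14/3

Shared (l₁,l₂,l₃)=(4,4,2): N and (l;000)² cancel in I_A²/I_B².
A: Δ = 6!·2!·2!/11! = 1/13860; Racah Σ t=6..6: t=6:+1/2880 = 1/2880; ⇒ 3j(4 4 2; -4 4 0)² = 28/495, sgn +1
B: Δ = 6!·2!·2!/11! = 1/13860; Racah Σ t=6..6: t=6:+1/2880 = 1/2880; ⇒ 3j(4 4 2; -2 4 -2)² = 2/165, sgn +1
I_A²/I_B² = (28/495)/(2/165) = 14/3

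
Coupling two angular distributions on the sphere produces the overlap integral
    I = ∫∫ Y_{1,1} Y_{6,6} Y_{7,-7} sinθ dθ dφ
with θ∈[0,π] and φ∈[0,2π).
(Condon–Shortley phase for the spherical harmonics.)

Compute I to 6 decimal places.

-0.333779

Rules hold: Σm=0, L=14 even, 5≤7≤7.
N = 3·13·15 = 585
Δ = 0!·2!·12!/15! = 1/1365
Racah Σ t=0..0: t=0:+1/518400 = 1/518400
⇒ 3j(1 6 7; 0 0 0)² = 7/195, sgn -1
Racah Σ t=0..0: t=0:+1/958003200 = 1/958003200
⇒ 3j(1 6 7; 1 6 -7)² = 1/15, sgn +1
4πI² = N·(3j₀)²·(3jₘ)² = 7/5
I = -1·√(1.4/4π) = -0.33377906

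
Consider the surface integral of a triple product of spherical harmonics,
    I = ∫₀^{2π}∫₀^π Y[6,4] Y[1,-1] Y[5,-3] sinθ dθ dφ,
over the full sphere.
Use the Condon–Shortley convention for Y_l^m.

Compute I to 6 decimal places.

Rules hold: Σm=0, L=12 even, 5≤5≤7.
N = 13·3·11 = 429
Δ = 2!·10!·0!/13! = 1/858
Racah Σ t=1..1: t=1:−1/14400 = -1/14400
⇒ 3j(6 1 5; 0 0 0)² = 6/143, sgn +1
Racah Σ t=0..0: t=0:+1/161280 = 1/161280
⇒ 3j(6 1 5; 4 -1 -3)² = 15/286, sgn +1
4πI² = N·(3j₀)²·(3jₘ)² = 135/143
I = +1·√(0.944056/4π) = 0.27409047

0.274090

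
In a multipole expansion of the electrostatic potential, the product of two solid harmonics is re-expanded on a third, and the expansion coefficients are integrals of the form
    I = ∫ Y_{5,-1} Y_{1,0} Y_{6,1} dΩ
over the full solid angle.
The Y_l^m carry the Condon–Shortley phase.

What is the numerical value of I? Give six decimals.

-0.241725

Checks pass: Σm=0; 12 even; l₃=6∈[4,6].
(2·5+1)(2·1+1)(2·6+1) = 429
Δ: 0! 10! 2! / 13! → 1/858
sum: t=0:+1/14400 = 1/14400
3j²(5 1 6; 0 0 0) = Δ·Π!·Σ² = 6/143  (sign +1)
sum: t=0:+1/17280 = 1/17280
3j²(5 1 6; -1 0 1) = Δ·Π!·Σ² = 35/858  (sign -1)
combine: 4πI² = 429·6/143·35/858 = 105/143
take √, sign -1: I = -0.24172507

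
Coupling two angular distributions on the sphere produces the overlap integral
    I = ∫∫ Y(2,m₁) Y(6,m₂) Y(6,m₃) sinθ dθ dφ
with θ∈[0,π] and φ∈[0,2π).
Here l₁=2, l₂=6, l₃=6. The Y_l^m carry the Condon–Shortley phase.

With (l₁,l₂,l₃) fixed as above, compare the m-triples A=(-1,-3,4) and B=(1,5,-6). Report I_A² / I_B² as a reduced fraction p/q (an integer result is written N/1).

245/242

Shared (l₁,l₂,l₃)=(2,6,6): N and (l;000)² cancel in I_A²/I_B².
A: Δ = 2!·2!·10!/15! = 1/90090; Racah Σ t=1..2: t=1:−1/161280 t=2:+1/725760 = -1/207360; ⇒ 3j(2 6 6; -1 -3 4)² = 7/286, sgn -1
B: Δ = 2!·2!·10!/15! = 1/90090; Racah Σ t=1..1: t=1:−1/7257600 = -1/7257600; ⇒ 3j(2 6 6; 1 5 -6)² = 11/455, sgn -1
I_A²/I_B² = (7/286)/(11/455) = 245/242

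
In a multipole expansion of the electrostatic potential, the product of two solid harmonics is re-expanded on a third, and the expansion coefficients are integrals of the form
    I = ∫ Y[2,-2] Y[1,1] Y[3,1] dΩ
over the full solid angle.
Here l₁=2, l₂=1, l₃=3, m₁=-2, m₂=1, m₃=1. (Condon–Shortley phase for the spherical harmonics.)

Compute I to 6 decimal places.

Checks pass: Σm=0; 6 even; l₃=3∈[1,3].
(2·2+1)(2·1+1)(2·3+1) = 105
Δ: 0! 4! 2! / 7! → 1/105
sum: t=0:+1/4 = 1/4
3j²(2 1 3; 0 0 0) = Δ·Π!·Σ² = 3/35  (sign -1)
sum: t=0:+1/48 = 1/48
3j²(2 1 3; -2 1 1) = Δ·Π!·Σ² = 1/105  (sign +1)
combine: 4πI² = 105·3/35·1/105 = 3/35
take √, sign -1: I = -0.08258890

-0.082589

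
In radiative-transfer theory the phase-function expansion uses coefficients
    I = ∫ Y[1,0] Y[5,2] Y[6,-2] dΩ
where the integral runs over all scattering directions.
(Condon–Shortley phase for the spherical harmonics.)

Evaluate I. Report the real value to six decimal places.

0.231133

Checks pass: Σm=0; 12 even; l₃=6∈[4,6].
(2·1+1)(2·5+1)(2·6+1) = 429
Δ: 0! 2! 10! / 13! → 1/858
sum: t=0:+1/14400 = 1/14400
3j²(1 5 6; 0 0 0) = Δ·Π!·Σ² = 6/143  (sign +1)
sum: t=0:+1/30240 = 1/30240
3j²(1 5 6; 0 2 -2) = Δ·Π!·Σ² = 16/429  (sign +1)
combine: 4πI² = 429·6/143·16/429 = 96/143
take √, sign +1: I = 0.23113338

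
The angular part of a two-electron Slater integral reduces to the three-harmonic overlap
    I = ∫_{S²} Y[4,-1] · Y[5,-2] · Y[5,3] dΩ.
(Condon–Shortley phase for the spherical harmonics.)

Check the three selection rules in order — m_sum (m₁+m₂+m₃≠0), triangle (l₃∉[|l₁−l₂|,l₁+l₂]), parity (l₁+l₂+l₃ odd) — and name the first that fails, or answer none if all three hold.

azimuthal sum: -1 − 2 + 3 = 0  ✓
1 ≤ 5 ≤ 9 (triangle on l)  ✓
L = 4 + 5 + 5 = 14 (even)  ✓

none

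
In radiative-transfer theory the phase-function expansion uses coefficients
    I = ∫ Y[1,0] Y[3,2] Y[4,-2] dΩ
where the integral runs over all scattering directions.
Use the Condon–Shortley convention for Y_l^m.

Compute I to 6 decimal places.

0.213244

Rules hold: Σm=0, L=8 even, 2≤4≤4.
N = 3·7·9 = 189
Δ = 0!·2!·6!/9! = 1/252
Racah Σ t=0..0: t=0:+1/36 = 1/36
⇒ 3j(1 3 4; 0 0 0)² = 4/63, sgn +1
Racah Σ t=0..0: t=0:+1/120 = 1/120
⇒ 3j(1 3 4; 0 2 -2)² = 1/21, sgn +1
4πI² = N·(3j₀)²·(3jₘ)² = 4/7
I = +1·√(0.571429/4π) = 0.21324362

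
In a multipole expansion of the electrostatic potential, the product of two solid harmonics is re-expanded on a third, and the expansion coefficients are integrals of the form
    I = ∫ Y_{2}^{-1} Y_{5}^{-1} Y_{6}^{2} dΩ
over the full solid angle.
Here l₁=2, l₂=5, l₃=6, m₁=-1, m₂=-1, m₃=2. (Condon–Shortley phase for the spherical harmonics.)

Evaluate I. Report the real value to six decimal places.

l₁+l₂+l₃=13 is odd: 3j(l;000)=0 ⇒ I=0

0.000000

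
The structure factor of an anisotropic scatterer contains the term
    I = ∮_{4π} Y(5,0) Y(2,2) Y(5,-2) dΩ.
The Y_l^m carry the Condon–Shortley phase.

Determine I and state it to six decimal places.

m-sum 0 ✓  L=12 even ✓  3≤5≤7 ✓
Π(2lᵢ+1) = 11×5×11 = 605
triangle coeff Δ(5,2,5) = 1/38610
Σ_t [0,2]: t=0:+1/2880 t=1:−1/576 t=2:+1/2880 = -1/960
(3j)²=10/429 [(5 2 5; 0 0 0)], sign=+1
Σ_t [2,2]: t=2:+1/2880 = 1/2880
(3j)²=14/429 [(5 2 5; 0 2 -2)], sign=-1
⇒ 4πI² = 700/1521
I = (-1)√(700/1521/(4π)) = -0.19137248

-0.191372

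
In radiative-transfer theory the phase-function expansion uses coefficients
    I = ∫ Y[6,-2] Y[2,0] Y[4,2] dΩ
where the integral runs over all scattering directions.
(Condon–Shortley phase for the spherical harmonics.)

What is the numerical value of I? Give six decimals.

Rules hold: Σm=0, L=12 even, 4≤4≤8.
N = 13·5·9 = 585
Δ = 4!·8!·0!/13! = 1/6435
Racah Σ t=2..2: t=2:+1/2304 = 1/2304
⇒ 3j(6 2 4; 0 0 0)² = 5/143, sgn +1
Racah Σ t=2..2: t=2:+1/5760 = 1/5760
⇒ 3j(6 2 4; -2 0 2)² = 56/2145, sgn +1
4πI² = N·(3j₀)²·(3jₘ)² = 840/1573
I = +1·√(0.534011/4π) = 0.20614383

0.206144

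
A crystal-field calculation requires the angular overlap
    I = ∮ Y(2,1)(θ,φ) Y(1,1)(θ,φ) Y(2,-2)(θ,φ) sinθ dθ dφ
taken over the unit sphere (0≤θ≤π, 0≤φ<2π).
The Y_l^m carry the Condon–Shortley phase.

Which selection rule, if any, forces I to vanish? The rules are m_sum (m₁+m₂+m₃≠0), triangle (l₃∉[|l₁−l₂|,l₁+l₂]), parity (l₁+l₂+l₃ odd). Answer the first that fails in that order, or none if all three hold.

Σmᵢ = 0  ✓
l₃∈[|l₁−l₂|,l₁+l₂]=[1,3], have l₃=2  ✓
Σlᵢ = 5 ⇒ odd  ✗

parity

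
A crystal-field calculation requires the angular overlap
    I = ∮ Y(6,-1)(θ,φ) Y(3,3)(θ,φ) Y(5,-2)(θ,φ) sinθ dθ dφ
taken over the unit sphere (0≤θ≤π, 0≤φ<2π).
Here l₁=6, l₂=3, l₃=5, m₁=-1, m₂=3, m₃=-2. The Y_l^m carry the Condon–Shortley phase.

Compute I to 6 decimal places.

Checks pass: Σm=0; 14 even; l₃=5∈[3,9].
(2·6+1)(2·3+1)(2·5+1) = 1001
Δ: 4! 8! 2! / 15! → 1/675675
sum: t=1:−1/8640 t=2:+1/2304 t=3:−1/8640 = 7/34560
3j²(6 3 5; 0 0 0) = Δ·Π!·Σ² = 7/429  (sign -1)
sum: t=4:+1/34560 = 1/34560
3j²(6 3 5; -1 3 -2) = Δ·Π!·Σ² = 7/429  (sign -1)
combine: 4πI² = 1001·7/429·7/429 = 343/1287
take √, sign +1: I = 0.14563067

0.145631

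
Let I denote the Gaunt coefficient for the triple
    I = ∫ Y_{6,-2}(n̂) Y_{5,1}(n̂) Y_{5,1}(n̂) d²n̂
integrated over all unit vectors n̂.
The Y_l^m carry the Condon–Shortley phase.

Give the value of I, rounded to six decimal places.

0.125759

Checks pass: Σm=0; 16 even; l₃=5∈[1,11].
(2·6+1)(2·5+1)(2·5+1) = 1573
Δ: 6! 6! 4! / 17! → 1/28588560
sum: t=1:−1/345600 t=2:+1/13824 t=3:−1/5184 t=4:+1/13824 t=5:−1/345600 = -7/129600
3j²(6 5 5; 0 0 0) = Δ·Π!·Σ² = 80/7293  (sign +1)
sum: t=2:+1/829440 t=3:−1/25920 t=4:+1/9216 t=5:−1/25920 t=6:+1/829440 = 7/207360
3j²(6 5 5; -2 1 1) = Δ·Π!·Σ² = 28/2431  (sign +1)
combine: 4πI² = 1573·80/7293·28/2431 = 2240/11271
take √, sign +1: I = 0.12575865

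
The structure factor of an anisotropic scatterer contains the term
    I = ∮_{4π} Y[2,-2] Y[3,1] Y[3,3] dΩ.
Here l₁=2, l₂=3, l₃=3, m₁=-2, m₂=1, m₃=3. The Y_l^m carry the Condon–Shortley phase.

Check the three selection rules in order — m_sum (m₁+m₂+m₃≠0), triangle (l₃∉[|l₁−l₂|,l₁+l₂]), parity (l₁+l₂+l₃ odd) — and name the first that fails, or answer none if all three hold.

azimuthal sum: -2 + 1 + 3 = 2  ✗
1 ≤ 3 ≤ 5 (triangle on l)
L = 2 + 3 + 3 = 8 (even)

m_sum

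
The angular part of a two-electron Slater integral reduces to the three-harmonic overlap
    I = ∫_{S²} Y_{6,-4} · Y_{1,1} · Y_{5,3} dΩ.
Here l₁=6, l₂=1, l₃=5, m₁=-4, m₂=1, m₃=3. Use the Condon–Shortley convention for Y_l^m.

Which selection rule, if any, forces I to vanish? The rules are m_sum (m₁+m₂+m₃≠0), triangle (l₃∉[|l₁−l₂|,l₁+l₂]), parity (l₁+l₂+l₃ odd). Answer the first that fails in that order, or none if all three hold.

m₁+m₂+m₃ = -4 + 1 + 3 = 0  ✓
triangle: |6−1|=5 ≤ l₃=5 ≤ 6+1=7  ✓
parity: l₁+l₂+l₃ = 12 is even  ✓

none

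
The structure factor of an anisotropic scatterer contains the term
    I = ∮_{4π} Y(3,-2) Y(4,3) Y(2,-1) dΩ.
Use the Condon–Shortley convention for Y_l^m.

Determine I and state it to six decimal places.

0.000000

L=9 odd ⇒ parity kills the (l;000) factor ⇒ I = 0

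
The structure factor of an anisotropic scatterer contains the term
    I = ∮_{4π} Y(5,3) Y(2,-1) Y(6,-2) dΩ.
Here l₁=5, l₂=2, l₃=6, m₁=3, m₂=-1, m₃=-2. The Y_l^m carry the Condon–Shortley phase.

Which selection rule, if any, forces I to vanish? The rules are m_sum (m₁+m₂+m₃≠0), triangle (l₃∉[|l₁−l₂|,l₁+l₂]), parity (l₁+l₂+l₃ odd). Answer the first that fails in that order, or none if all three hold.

m₁+m₂+m₃ = 3 − 1 − 2 = 0  ✓
triangle: |5−2|=3 ≤ l₃=6 ≤ 5+2=7  ✓
parity: l₁+l₂+l₃ = 13 is odd  ✗

parity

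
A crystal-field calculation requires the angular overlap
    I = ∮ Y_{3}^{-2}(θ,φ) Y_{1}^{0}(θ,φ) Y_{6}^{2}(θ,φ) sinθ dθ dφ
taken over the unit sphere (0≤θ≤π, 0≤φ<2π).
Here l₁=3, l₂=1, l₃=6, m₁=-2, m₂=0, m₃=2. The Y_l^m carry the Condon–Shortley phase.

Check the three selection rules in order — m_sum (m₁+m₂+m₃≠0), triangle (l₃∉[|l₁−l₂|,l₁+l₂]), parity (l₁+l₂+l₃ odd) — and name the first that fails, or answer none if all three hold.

Σmᵢ = 0  ✓
l₃∈[|l₁−l₂|,l₁+l₂]=[2,4], have l₃=6  ✗
Σlᵢ = 10 ⇒ even

triangle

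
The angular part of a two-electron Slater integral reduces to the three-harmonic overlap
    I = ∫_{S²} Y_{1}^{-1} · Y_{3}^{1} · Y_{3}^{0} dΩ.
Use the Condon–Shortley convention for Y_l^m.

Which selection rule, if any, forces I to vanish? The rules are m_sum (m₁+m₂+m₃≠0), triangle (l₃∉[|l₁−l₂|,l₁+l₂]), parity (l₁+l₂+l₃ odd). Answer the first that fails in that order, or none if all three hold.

Σmᵢ = 0  ✓
l₃∈[|l₁−l₂|,l₁+l₂]=[2,4], have l₃=3  ✓
Σlᵢ = 7 ⇒ odd  ✗

parity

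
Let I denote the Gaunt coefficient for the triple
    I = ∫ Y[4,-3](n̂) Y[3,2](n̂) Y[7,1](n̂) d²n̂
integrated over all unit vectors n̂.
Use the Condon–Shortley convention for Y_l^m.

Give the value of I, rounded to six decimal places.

m-sum 0 ✓  L=14 even ✓  1≤7≤7 ✓
Π(2lᵢ+1) = 9×7×15 = 945
triangle coeff Δ(4,3,7) = 1/45045
Σ_t [0,0]: t=0:+1/20736 = 1/20736
(3j)²=35/1287 [(4 3 7; 0 0 0)], sign=-1
Σ_t [0,0]: t=0:+1/604800 = 1/604800
(3j)²=16/15015 [(4 3 7; -3 2 1)], sign=+1
⇒ 4πI² = 560/20449
I = (-1)√(560/20449/(4π)) = -0.04668239

-0.046682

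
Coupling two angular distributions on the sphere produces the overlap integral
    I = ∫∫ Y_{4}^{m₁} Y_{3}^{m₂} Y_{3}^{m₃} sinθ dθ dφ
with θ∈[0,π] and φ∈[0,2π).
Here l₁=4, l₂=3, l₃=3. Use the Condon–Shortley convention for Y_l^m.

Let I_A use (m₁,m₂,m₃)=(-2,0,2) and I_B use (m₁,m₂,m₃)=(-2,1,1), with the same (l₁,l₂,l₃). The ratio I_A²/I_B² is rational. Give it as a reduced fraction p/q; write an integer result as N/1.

3/40

Same 4,3,3: normalisation and zero-m 3j drop out of the ratio.
A: Δ: 4! 4! 2! / 11! → 1/34650; sum: t=2:+1/96 t=3:−1/72 = -1/288; 3j²(4 3 3; -2 0 2) = Δ·Π!·Σ² = 1/462  (sign +1)
B: Δ: 4! 4! 2! / 11! → 1/34650; sum: t=2:+1/192 t=3:−1/36 t=4:+1/192 = -5/288; 3j²(4 3 3; -2 1 1) = Δ·Π!·Σ² = 20/693  (sign -1)
I_A²/I_B² = (1/462)/(20/693) = 3/40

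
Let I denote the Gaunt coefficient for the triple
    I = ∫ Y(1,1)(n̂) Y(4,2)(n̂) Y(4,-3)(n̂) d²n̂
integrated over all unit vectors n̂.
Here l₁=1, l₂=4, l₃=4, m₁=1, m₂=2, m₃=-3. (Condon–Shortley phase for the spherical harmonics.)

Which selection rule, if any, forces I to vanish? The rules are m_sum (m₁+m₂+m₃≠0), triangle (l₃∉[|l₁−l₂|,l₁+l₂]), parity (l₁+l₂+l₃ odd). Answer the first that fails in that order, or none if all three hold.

m₁+m₂+m₃ = 1 + 2 − 3 = 0  ✓
triangle: |1−4|=3 ≤ l₃=4 ≤ 1+4=5  ✓
parity: l₁+l₂+l₃ = 9 is odd  ✗

parity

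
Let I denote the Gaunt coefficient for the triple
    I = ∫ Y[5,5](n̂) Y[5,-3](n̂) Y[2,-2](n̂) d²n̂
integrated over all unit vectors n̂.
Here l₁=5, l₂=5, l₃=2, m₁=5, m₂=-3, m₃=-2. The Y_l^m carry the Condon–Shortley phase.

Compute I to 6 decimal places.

0.088588

Checks pass: Σm=0; 12 even; l₃=2∈[0,10].
(2·5+1)(2·5+1)(2·2+1) = 605
Δ: 8! 2! 2! / 13! → 1/38610
sum: t=3:−1/2880 t=4:+1/576 t=5:−1/2880 = 1/960
3j²(5 5 2; 0 0 0) = Δ·Π!·Σ² = 10/429  (sign +1)
sum: t=0:+1/161280 = 1/161280
3j²(5 5 2; 5 -3 -2) = Δ·Π!·Σ² = 1/143  (sign +1)
combine: 4πI² = 605·10/429·1/143 = 50/507
take √, sign +1: I = 0.08858824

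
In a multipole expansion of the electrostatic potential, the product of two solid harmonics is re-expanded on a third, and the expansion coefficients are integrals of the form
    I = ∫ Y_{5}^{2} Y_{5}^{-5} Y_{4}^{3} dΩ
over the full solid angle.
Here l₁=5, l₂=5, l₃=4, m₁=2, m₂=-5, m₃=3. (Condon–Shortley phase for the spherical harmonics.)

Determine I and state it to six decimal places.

0.140629

m-sum 0 ✓  L=14 even ✓  0≤4≤10 ✓
Π(2lᵢ+1) = 11×11×9 = 1089
triangle coeff Δ(5,5,4) = 1/3153150
Σ_t [1,5]: t=1:−1/69120 t=2:+1/1728 t=3:−1/576 t=4:+1/1728 t=5:−1/69120 = -7/11520
(3j)²=2/143 [(5 5 4; 0 0 0)], sign=-1
Σ_t [0,0]: t=0:+1/103680 = 1/103680
(3j)²=7/429 [(5 5 4; 2 -5 3)], sign=-1
⇒ 4πI² = 42/169
I = (+1)√(42/169/(4π)) = 0.14062948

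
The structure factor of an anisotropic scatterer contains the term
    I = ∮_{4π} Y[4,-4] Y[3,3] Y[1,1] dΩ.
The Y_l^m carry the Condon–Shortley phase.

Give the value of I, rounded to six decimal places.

0.325735

Checks pass: Σm=0; 8 even; l₃=1∈[1,7].
(2·4+1)(2·3+1)(2·1+1) = 189
Δ: 6! 2! 0! / 9! → 1/252
sum: t=3:−1/36 = -1/36
3j²(4 3 1; 0 0 0) = Δ·Π!·Σ² = 4/63  (sign +1)
sum: t=6:+1/1440 = 1/1440
3j²(4 3 1; -4 3 1) = Δ·Π!·Σ² = 1/9  (sign +1)
combine: 4πI² = 189·4/63·1/9 = 4/3
take √, sign +1: I = 0.32573501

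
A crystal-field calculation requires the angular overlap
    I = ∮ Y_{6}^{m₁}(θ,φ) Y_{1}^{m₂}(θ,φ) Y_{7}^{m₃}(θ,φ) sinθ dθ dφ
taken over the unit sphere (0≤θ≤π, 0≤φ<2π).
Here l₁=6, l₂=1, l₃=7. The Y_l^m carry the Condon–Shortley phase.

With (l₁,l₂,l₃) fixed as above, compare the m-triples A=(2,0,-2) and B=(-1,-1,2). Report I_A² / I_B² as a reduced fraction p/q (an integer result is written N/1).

5/4

Same 6,1,7: normalisation and zero-m 3j drop out of the ratio.
A: Δ: 0! 12! 2! / 15! → 1/1365; sum: t=0:+1/967680 = 1/967680; 3j²(6 1 7; 2 0 -2) = Δ·Π!·Σ² = 3/91  (sign -1)
B: Δ: 0! 12! 2! / 15! → 1/1365; sum: t=0:+1/1209600 = 1/1209600; 3j²(6 1 7; -1 -1 2) = Δ·Π!·Σ² = 12/455  (sign -1)
I_A²/I_B² = (3/91)/(12/455) = 5/4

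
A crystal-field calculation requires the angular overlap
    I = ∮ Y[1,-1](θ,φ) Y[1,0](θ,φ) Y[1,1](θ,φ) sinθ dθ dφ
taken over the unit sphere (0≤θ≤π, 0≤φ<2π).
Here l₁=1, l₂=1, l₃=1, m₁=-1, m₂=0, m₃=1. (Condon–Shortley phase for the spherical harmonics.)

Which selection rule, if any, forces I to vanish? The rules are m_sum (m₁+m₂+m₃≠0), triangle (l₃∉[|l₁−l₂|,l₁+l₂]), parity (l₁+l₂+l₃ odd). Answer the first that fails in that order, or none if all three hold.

parity

m₁+m₂+m₃ = -1 + 0 + 1 = 0  ✓
triangle: |1−1|=0 ≤ l₃=1 ≤ 1+1=2  ✓
parity: l₁+l₂+l₃ = 3 is odd  ✗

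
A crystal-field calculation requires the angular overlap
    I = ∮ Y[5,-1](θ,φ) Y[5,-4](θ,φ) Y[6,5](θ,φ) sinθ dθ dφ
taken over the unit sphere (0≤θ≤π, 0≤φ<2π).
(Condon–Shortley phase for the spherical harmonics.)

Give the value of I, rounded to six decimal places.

Checks pass: Σm=0; 16 even; l₃=6∈[0,10].
(2·5+1)(2·5+1)(2·6+1) = 1573
Δ: 4! 6! 6! / 17! → 1/28588560
sum: t=0:+1/345600 t=1:−1/13824 t=2:+1/5184 t=3:−1/13824 t=4:+1/345600 = 7/129600
3j²(5 5 6; 0 0 0) = Δ·Π!·Σ² = 80/7293  (sign +1)
sum: t=0:+1/2073600 t=1:−1/518400 = -1/691200
3j²(5 5 6; -1 -4 5) = Δ·Π!·Σ² = 81/4420  (sign +1)
combine: 4πI² = 1573·80/7293·81/4420 = 1188/3757
take √, sign +1: I = 0.15862904

0.158629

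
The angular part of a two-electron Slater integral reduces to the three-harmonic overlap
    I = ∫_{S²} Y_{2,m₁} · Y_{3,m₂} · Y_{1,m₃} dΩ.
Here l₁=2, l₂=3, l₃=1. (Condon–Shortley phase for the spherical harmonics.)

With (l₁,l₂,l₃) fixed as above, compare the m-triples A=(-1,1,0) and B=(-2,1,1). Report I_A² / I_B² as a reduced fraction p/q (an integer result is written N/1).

Same 2,3,1: normalisation and zero-m 3j drop out of the ratio.
A: Δ: 4! 0! 2! / 7! → 1/105; sum: t=3:−1/6 = -1/6; 3j²(2 3 1; -1 1 0) = Δ·Π!·Σ² = 8/105  (sign +1)
B: Δ: 4! 0! 2! / 7! → 1/105; sum: t=4:+1/48 = 1/48; 3j²(2 3 1; -2 1 1) = Δ·Π!·Σ² = 1/105  (sign +1)
I_A²/I_B² = (8/105)/(1/105) = 8/1

8/1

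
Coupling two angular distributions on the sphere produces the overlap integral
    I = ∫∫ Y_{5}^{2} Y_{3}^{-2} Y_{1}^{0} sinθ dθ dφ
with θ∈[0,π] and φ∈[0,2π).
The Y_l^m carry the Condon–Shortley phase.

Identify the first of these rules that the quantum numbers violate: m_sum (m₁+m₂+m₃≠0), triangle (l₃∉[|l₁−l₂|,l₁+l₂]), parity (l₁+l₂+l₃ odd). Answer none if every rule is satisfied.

triangle

azimuthal sum: 2 − 2 + 0 = 0  ✓
2 ≤ 1 ≤ 8 (triangle on l)  ✗
L = 5 + 3 + 1 = 9 (odd)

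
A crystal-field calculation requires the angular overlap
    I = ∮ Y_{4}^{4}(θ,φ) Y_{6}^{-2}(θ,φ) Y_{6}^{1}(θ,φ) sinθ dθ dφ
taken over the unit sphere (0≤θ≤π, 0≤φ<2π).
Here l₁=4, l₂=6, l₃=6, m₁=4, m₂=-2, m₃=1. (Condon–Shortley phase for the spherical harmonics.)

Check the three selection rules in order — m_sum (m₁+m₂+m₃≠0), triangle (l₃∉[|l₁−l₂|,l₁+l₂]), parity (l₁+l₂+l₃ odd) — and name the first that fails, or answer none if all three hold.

m₁+m₂+m₃ = 4 − 2 + 1 = 3  ✗
triangle: |4−6|=2 ≤ l₃=6 ≤ 4+6=10
parity: l₁+l₂+l₃ = 16 is even

m_sum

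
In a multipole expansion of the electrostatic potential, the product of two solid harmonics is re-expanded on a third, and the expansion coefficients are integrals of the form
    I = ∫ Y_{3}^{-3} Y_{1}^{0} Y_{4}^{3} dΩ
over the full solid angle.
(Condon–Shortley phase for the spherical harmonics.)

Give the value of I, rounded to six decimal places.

-0.162868

m-sum 0 ✓  L=8 even ✓  2≤4≤4 ✓
Π(2lᵢ+1) = 7×3×9 = 189
triangle coeff Δ(3,1,4) = 1/252
Σ_t [0,0]: t=0:+1/36 = 1/36
(3j)²=4/63 [(3 1 4; 0 0 0)], sign=+1
Σ_t [0,0]: t=0:+1/720 = 1/720
(3j)²=1/36 [(3 1 4; -3 0 3)], sign=-1
⇒ 4πI² = 1/3
I = (-1)√(1/3/(4π)) = -0.16286750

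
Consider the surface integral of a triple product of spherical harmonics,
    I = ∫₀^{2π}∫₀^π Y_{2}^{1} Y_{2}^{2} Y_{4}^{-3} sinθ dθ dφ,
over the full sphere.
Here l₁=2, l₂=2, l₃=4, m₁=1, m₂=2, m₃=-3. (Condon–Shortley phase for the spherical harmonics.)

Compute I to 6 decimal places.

-0.238414

Rules hold: Σm=0, L=8 even, 0≤4≤4.
N = 5·5·9 = 225
Δ = 0!·4!·4!/9! = 1/630
Racah Σ t=0..0: t=0:+1/16 = 1/16
⇒ 3j(2 2 4; 0 0 0)² = 2/35, sgn +1
Racah Σ t=0..0: t=0:+1/144 = 1/144
⇒ 3j(2 2 4; 1 2 -3)² = 1/18, sgn -1
4πI² = N·(3j₀)²·(3jₘ)² = 5/7
I = -1·√(0.714286/4π) = -0.23841361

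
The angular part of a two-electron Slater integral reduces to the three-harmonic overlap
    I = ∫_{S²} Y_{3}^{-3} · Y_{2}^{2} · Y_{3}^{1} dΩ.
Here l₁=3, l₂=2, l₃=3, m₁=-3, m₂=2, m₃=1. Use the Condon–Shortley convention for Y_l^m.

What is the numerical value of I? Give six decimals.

Checks pass: Σm=0; 8 even; l₃=3∈[1,5].
(2·3+1)(2·2+1)(2·3+1) = 245
Δ: 2! 4! 2! / 9! → 1/3780
sum: t=0:+1/24 t=1:−1/4 t=2:+1/24 = -1/6
3j²(3 2 3; 0 0 0) = Δ·Π!·Σ² = 4/105  (sign +1)
sum: t=2:+1/96 = 1/96
3j²(3 2 3; -3 2 1) = Δ·Π!·Σ² = 1/42  (sign +1)
combine: 4πI² = 245·4/105·1/42 = 2/9
take √, sign +1: I = 0.13298076

0.132981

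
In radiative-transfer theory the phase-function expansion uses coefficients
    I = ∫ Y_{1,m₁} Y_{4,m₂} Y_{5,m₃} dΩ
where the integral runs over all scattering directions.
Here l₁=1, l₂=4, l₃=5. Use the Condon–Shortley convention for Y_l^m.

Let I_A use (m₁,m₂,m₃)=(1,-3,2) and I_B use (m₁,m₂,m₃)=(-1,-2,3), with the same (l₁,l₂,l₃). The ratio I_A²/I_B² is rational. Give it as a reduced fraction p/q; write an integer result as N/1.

l's match ⇒ only the (l;m) 3-j factors differ between A and B.
A: triangle coeff Δ(1,4,5) = 1/495; Σ_t [0,0]: t=0:+1/10080 = 1/10080; (3j)²=1/165 [(1 4 5; 1 -3 2)], sign=-1
B: triangle coeff Δ(1,4,5) = 1/495; Σ_t [0,0]: t=0:+1/2880 = 1/2880; (3j)²=28/495 [(1 4 5; -1 -2 3)], sign=+1
I_A²/I_B² = (1/165)/(28/495) = 3/28

3/28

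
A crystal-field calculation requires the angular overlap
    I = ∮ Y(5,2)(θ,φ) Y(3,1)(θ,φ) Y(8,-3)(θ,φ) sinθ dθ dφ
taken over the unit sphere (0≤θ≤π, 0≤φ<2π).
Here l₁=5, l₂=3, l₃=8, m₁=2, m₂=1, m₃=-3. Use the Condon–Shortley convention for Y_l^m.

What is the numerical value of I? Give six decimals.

-0.241178

m-sum 0 ✓  L=16 even ✓  2≤8≤8 ✓
Π(2lᵢ+1) = 11×7×17 = 1309
triangle coeff Δ(5,3,8) = 1/136136
Σ_t [0,0]: t=0:+1/518400 = 1/518400
(3j)²=56/2431 [(5 3 8; 0 0 0)], sign=+1
Σ_t [0,0]: t=0:+1/1451520 = 1/1451520
(3j)²=75/3094 [(5 3 8; 2 1 -3)], sign=-1
⇒ 4πI² = 2100/2873
I = (-1)√(2100/2873/(4π)) = -0.24117756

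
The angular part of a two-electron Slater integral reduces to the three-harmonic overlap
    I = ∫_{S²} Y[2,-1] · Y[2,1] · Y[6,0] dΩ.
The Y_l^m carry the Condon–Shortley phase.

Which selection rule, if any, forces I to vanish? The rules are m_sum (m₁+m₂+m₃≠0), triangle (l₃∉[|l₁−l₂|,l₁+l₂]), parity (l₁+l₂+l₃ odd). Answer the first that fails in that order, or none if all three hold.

triangle

m₁+m₂+m₃ = -1 + 1 + 0 = 0  ✓
triangle: |2−2|=0 ≤ l₃=6 ≤ 2+2=4  ✗
parity: l₁+l₂+l₃ = 10 is even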